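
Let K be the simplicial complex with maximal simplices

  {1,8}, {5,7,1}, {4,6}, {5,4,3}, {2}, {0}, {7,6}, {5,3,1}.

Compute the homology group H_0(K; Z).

We work with the vertex ordering 0 < 1 < 2 < 3 < 4 < 5 < 6 < 7 < 8. The simplices of K, each written with vertices in increasing order, are:

  0-simplices (9): [0], [1], [2], [3], [4], [5], [6], [7], [8]
  1-simplices (10): [1,3], [1,5], [1,7], [1,8], [3,4], [3,5], [4,5], [4,6], [5,7], [6,7]
  2-simplices (3): [1,3,5], [1,5,7], [3,4,5]

so the chain groups are C_0 ≅ Z^9, C_1 ≅ Z^10, C_2 ≅ Z^3.

Boundary ∂_1: C_1 → C_0 sends each edge [p,q] (with p < q) to q − p.
As a 9×10 matrix over Z this has rank 6, with invariant factors (1,1,1,1,1,1).

Boundary ∂_2: C_2 → C_1 maps a triangle to the signed sum of its edges. For instance
  ∂[1,5,7] = [5,7] − [1,7] + [1,5],
  ∂[1,3,5] = [3,5] − [1,5] + [1,3].
As a 10×3 matrix over Z this has rank 3, with invariant factors (1,1,1).

Computing H_k = (kernel of ∂_k) / (image of ∂_{k+1}):

  H_0: rank C_0 − rank ∂_1 = 9 − 6 = 3, and the invariant factors of ∂_1 are all 1, so H_0 = Z^3.

H_0 = Z^3.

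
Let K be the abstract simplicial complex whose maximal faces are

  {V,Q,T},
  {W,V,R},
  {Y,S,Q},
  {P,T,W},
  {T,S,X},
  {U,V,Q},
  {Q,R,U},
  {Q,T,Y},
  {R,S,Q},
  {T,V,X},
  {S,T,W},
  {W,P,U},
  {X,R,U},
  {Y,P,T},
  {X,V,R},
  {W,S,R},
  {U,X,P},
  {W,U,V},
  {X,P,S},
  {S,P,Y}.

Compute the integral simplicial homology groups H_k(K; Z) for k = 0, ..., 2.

Take the total order P < Q < R < S < T < U < V < W < X < Y on the vertex set. Then K (dimension 2) consists of the simplices:

  0-simplices (10): P, Q, R, S, T, U, V, W, X, Y
  1-simplices (30): PS, PT, PU, PW, PX, PY, QR, QS, QT, QU, QV, QY, RS, RU, RV, RW, RX, ST, SW, SX, SY, TV, TW, TX, TY, UV, UW, UX, VW, VX
  2-simplices (20): PSX, PSY, PTW, PTY, PUW, PUX, QRS, QRU, QSY, QTV, QTY, QUV, RSW, RUX, RVW, RVX, STW, STX, TVX, UVW

so the chain groups are C_0 ≅ Z^10, C_1 ≅ Z^30, C_2 ≅ Z^20.

The boundary map ∂_1: C_1 → C_0 is given by ∂[p,q] = [q] − [p].
As a 10×30 matrix over Z this has rank 9, with invariant factors (1,1,1,1,1,1,1,1,1).

The boundary map ∂_2: C_2 → C_1 sends each 2-simplex [p,q,r] to [q,r] − [p,r] + [p,q]. For instance
  ∂QTY = TY − QY + QT,
  ∂TVX = VX − TX + TV.
The 30×20 boundary matrix has rank 20 and Smith normal form diag(1,1,1,1,1,1,1,1,1,1,1,1,1,1,1,1,1,1,1,2).

Computing H_k = (kernel of ∂_k) / (image of ∂_{k+1}):

  H_0: rank C_0 − rank ∂_1 = 10 − 9 = 1, and the invariant factors of ∂_1 are all 1, so H_0 ≅ Z.
  H_1: rank ker ∂_1 − rank ∂_2 = (30 − 9) − 20 = 1, and ∂_2 has invariant factor 2 > 1, so H_1 ≅ Z ⊕ Z/2.
  H_2: rank ker ∂_2 − rank ∂_3 = (20 − 20) − 0 = 0, and there is no ∂_3, so H_2 ≅ 0.

As a check, the Euler characteristic is 10 − 30 + 20 = 0, which agrees with 1 − 1 + 0 = 0.

H_0 = Z,  H_1 = Z ⊕ Z/2,  H_2 = 0.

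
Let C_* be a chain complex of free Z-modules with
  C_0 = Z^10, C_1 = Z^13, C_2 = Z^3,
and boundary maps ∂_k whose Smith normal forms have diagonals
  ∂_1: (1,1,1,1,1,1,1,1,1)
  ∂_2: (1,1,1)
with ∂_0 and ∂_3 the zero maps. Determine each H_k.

H_0 ≅ Z,  H_1 ≅ Z,  H_2 = 0.

H_0: b_0 = 10 − 0 − 9 = 1; torsion from ∂_1 factors > 1: none. So H_0 ≅ Z.
H_1: b_1 = 13 − 9 − 3 = 1; torsion from ∂_2 factors > 1: none. So H_1 ≅ Z.
H_2: b_2 = 3 − 3 − 0 = 0; torsion from ∂_3 factors > 1: none. So H_2 ≅ 0.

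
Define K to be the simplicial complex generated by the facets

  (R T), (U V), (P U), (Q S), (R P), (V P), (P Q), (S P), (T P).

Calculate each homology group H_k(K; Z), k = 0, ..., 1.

H_0 ≅ Z,  H_1 ≅ Z^3.

We work with the vertex ordering P < Q < R < S < T < U < V. The simplices of K, each written with vertices in increasing order, are:

  0-simplices (7): P, Q, R, S, T, U, V
  1-simplices (9): PQ, PR, PS, PT, PU, PV, QS, RT, UV

so the chain groups are C_0 ≅ Z^7, C_1 ≅ Z^9.

Boundary ∂_1: C_1 → C_0 sends each edge [p,q] (with p < q) to q − p. For instance
  ∂PQ = Q − P.
The resulting 7×9 matrix has rank 6, and its Smith normal form has invariant factors (1,1,1,1,1,1).

Reading off H_k = ker ∂_k / im ∂_{k+1}:

  H_0: rank C_0 − rank ∂_1 = 7 − 6 = 1, and the invariant factors of ∂_1 are all 1, so H_0 ≅ Z.
  H_1: rank ker ∂_1 − rank ∂_2 = (9 − 6) − 0 = 3, and there is no ∂_2, so H_1 ≅ Z^3.

As a check, the Euler characteristic is 7 − 9 = -2, which agrees with 1 − 3 = -2.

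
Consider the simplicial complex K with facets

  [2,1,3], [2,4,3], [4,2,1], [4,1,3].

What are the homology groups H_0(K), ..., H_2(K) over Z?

H_0 = Z,  H_1 = 0,  H_2 = Z.

Order the vertices as 1 < 2 < 3 < 4. Listing each simplex with vertices in this order, K has dimension 2 with simplices:

  0-simplices (4): [1], [2], [3], [4]
  1-simplices (6): [1,2], [1,3], [1,4], [2,3], [2,4], [3,4]
  2-simplices (4): [1,2,3], [1,2,4], [1,3,4], [2,3,4]

giving chain groups C_0 ≅ Z^4, C_1 ≅ Z^6, C_2 ≅ Z^4.

Boundary ∂_1: C_1 → C_0 is given by ∂[p,q] = [q] − [p].
The resulting 4×6 matrix has rank 3, and its Smith normal form has invariant factors (1,1,1).

∂_2: C_2 → C_1 sends each 2-simplex [p,q,r] to [q,r] − [p,r] + [p,q]. For instance
  ∂[1,2,4] = [2,4] − [1,4] + [1,2],
  ∂[1,2,3] = [2,3] − [1,3] + [1,2].
As a 6×4 matrix over Z this has rank 3, with invariant factors (1,1,1).

Now H_k = ker ∂_k / im ∂_{k+1}, so:

  H_0: rank C_0 − rank ∂_1 = 4 − 3 = 1, and the invariant factors of ∂_1 are all 1, so H_0 ≅ Z.
  H_1: rank ker ∂_1 − rank ∂_2 = (6 − 3) − 3 = 0, and the invariant factors of ∂_2 are all 1, so H_1 ≅ 0.
  H_2: rank ker ∂_2 − rank ∂_3 = (4 − 3) − 0 = 1, and there is no ∂_3, so H_2 ≅ Z.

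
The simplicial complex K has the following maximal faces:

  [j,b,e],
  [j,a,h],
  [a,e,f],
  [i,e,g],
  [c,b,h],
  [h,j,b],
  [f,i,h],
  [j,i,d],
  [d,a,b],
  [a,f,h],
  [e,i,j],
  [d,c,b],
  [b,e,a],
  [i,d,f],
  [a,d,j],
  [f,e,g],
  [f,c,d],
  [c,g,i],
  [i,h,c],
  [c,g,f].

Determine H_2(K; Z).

H_2 ≅ 0.

Fix the vertex order a < b < c < d < e < f < g < h < i < j and write every simplex with vertices in increasing order. Then dim K = 2 and the simplices of K are:

  0-simplices (10): a, b, c, d, e, f, g, h, i, j
  1-simplices (30): ab, ad, ae, af, ah, aj, bc, bd, be, bh, bj, cd, cf, cg, ch, ci, df, di, dj, ef, eg, ei, ej, fg, fh, fi, gi, hi, hj, ij
  2-simplices (20): abd, abe, adj, aef, afh, ahj, bcd, bch, bej, bhj, cdf, cfg, cgi, chi, dfi, dij, efg, egi, eij, fhi

giving chain groups C_0 ≅ Z^10, C_1 ≅ Z^30, C_2 ≅ Z^20.

Boundary ∂_1: C_1 → C_0 is given by ∂[p,q] = [q] − [p].
The 10×30 boundary matrix has rank 9 and Smith normal form diag(1,1,1,1,1,1,1,1,1).

The boundary map ∂_2: C_2 → C_1 maps a triangle to the signed sum of its edges. For instance
  ∂aef = ef − af + ae,
  ∂bhj = hj − bj + bh.
As a 30×20 matrix over Z this has rank 20, with invariant factors (1,1,1,1,1,1,1,1,1,1,1,1,1,1,1,1,1,1,1,2).

From H_k ≅ ker(∂_k) / im(∂_{k+1}) we obtain:

  H_2: rank ker ∂_2 − rank ∂_3 = (20 − 20) − 0 = 0, and there is no ∂_3, so H_2 = 0.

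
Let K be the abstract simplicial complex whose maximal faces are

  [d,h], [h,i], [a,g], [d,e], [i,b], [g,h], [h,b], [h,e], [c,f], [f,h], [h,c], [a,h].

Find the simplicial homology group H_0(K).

We work with the vertex ordering a < b < c < d < e < f < g < h < i. The simplices of K, each written with vertices in increasing order, are:

  0-simplices (9): a, b, c, d, e, f, g, h, i
  1-simplices (12): ag, ah, bh, bi, cf, ch, de, dh, eh, fh, gh, hi

Hence C_0 ≅ Z^9, C_1 ≅ Z^12.

∂_1: C_1 → C_0 sends each edge [p,q] (with p < q) to q − p.
The resulting 9×12 matrix has rank 8, and its Smith normal form has invariant factors (1,1,1,1,1,1,1,1).

Now H_k = ker ∂_k / im ∂_{k+1}, so:

  H_0: rank C_0 − rank ∂_1 = 9 − 8 = 1, and the invariant factors of ∂_1 are all 1, so H_0 = Z.

H_0 = Z.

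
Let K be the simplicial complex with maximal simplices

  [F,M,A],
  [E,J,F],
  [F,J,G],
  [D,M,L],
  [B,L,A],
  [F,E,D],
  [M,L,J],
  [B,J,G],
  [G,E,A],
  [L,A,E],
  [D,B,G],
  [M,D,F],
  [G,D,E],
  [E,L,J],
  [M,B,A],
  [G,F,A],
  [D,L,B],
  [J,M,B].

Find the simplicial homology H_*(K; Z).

H_0 ≅ Z,  H_1 ≅ Z ⊕ Z/2,  H_2 = 0.

K has 9 vertices, 27 edges, 18 triangles.
rank ∂_0 = 0, rank ∂_1 = 8 ⇒ b_0 = 9 − 0 − 8 = 1; all invariant factors of ∂_1 are 1 so no torsion. So H_0 ≅ Z.
rank ∂_1 = 8, rank ∂_2 = 18 ⇒ b_1 = 27 − 8 − 18 = 1; ∂_2 has invariant factor(s) [2] giving torsion. So H_1 ≅ Z ⊕ Z/2.
rank ∂_2 = 18, rank ∂_3 = 0 ⇒ b_2 = 18 − 18 − 0 = 0. So H_2 ≅ 0.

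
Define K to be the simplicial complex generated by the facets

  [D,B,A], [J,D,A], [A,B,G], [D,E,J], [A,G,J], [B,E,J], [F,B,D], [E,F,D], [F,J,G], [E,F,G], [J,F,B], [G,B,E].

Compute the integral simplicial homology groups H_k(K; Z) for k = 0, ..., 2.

Fix the vertex order A < B < D < E < F < G < J and write every simplex with vertices in increasing order. Then dim K = 2 and the simplices of K are:

  0-simplices (7): A, B, D, E, F, G, J
  1-simplices (18): AB, AD, AG, AJ, BD, BE, BF, BG, BJ, DE, DF, DJ, EF, EG, EJ, FG, FJ, GJ
  2-simplices (12): ABD, ABG, ADJ, AGJ, BDF, BEG, BEJ, BFJ, DEF, DEJ, EFG, FGJ

so the chain groups are C_0 ≅ Z^7, C_1 ≅ Z^18, C_2 ≅ Z^12.

Boundary ∂_1: C_1 → C_0 is given by ∂[p,q] = [q] − [p].
As a 7×18 matrix over Z this has rank 6, with invariant factors (1,1,1,1,1,1).

The boundary map ∂_2: C_2 → C_1 sends each 2-simplex [p,q,r] to [q,r] − [p,r] + [p,q]. For instance
  ∂AGJ = GJ − AJ + AG,
  ∂ADJ = DJ − AJ + AD.
This gives a 18×12 integer matrix of rank 12; reducing to Smith normal form yields diagonal entries (1,1,1,1,1,1,1,1,1,1,1,2).

Computing H_k = (kernel of ∂_k) / (image of ∂_{k+1}):

  H_0: rank C_0 − rank ∂_1 = 7 − 6 = 1, and the invariant factors of ∂_1 are all 1, so H_0 = Z.
  H_1: rank ker ∂_1 − rank ∂_2 = (18 − 6) − 12 = 0, and ∂_2 has invariant factor 2 > 1, so H_1 = Z/2.
  H_2: rank ker ∂_2 − rank ∂_3 = (12 − 12) − 0 = 0, and there is no ∂_3, so H_2 = 0.

H_0 = Z,  H_1 = Z/2,  H_2 = 0.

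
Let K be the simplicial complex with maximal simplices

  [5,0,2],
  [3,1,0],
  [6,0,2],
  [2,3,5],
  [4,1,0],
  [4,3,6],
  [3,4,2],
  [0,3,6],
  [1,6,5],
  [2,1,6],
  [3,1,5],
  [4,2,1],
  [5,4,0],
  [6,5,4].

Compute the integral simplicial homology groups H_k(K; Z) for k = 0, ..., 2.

H_0 = Z,  H_1 = Z^2,  H_2 = Z.

Fix the vertex order 0 < 1 < 2 < 3 < 4 < 5 < 6 and write every simplex with vertices in increasing order. Then dim K = 2 and the simplices of K are:

  0-simplices (7): [0], [1], [2], [3], [4], [5], [6]
  1-simplices (21): [0,1], [0,2], [0,3], [0,4], [0,5], [0,6], [1,2], [1,3], [1,4], [1,5], [1,6], [2,3], [2,4], [2,5], [2,6], [3,4], [3,5], [3,6], [4,5], [4,6], [5,6]
  2-simplices (14): [0,1,3], [0,1,4], [0,2,5], [0,2,6], [0,3,6], [0,4,5], [1,2,4], [1,2,6], [1,3,5], [1,5,6], [2,3,4], [2,3,5], [3,4,6], [4,5,6]

giving chain groups C_0 ≅ Z^7, C_1 ≅ Z^21, C_2 ≅ Z^14.

The boundary map ∂_1: C_1 → C_0 maps an edge to its endpoints' difference, ∂[p,q] = q − p. For instance
  ∂[3,4] = [4] − [3].
The 7×21 boundary matrix has rank 6 and Smith normal form diag(1,1,1,1,1,1).

The boundary map ∂_2: C_2 → C_1 acts by ∂[p,q,r] = [q,r] − [p,r] + [p,q]. For instance
  ∂[2,3,4] = [3,4] − [2,4] + [2,3],
  ∂[0,1,3] = [1,3] − [0,3] + [0,1].
As a 21×14 matrix over Z this has rank 13, with invariant factors (1,1,1,1,1,1,1,1,1,1,1,1,1).

Reading off H_k = ker ∂_k / im ∂_{k+1}:

  H_0: rank C_0 − rank ∂_1 = 7 − 6 = 1, and the invariant factors of ∂_1 are all 1, so H_0 ≅ Z.
  H_1: rank ker ∂_1 − rank ∂_2 = (21 − 6) − 13 = 2, and the invariant factors of ∂_2 are all 1, so H_1 ≅ Z^2.
  H_2: rank ker ∂_2 − rank ∂_3 = (14 − 13) − 0 = 1, and there is no ∂_3, so H_2 ≅ Z.

As a check, the Euler characteristic is 7 − 21 + 14 = 0, which agrees with 1 − 2 + 1 = 0.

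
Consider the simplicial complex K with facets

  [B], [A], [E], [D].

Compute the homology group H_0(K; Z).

We work with the vertex ordering A < B < D < E. The simplices of K, each written with vertices in increasing order, are:

  0-simplices (4): A, B, D, E

giving chain groups C_0 ≅ Z^4.

Computing H_k = (kernel of ∂_k) / (image of ∂_{k+1}):

  H_0: rank C_0 − rank ∂_1 = 4 − 0 = 4, and there is no ∂_1, so H_0 = Z^4.

H_0 ≅ Z^4.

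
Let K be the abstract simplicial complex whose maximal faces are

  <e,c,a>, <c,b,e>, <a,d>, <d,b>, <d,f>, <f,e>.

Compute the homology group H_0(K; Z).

H_0 ≅ Z.

Fix the vertex order a < b < c < d < e < f and write every simplex with vertices in increasing order. Then dim K = 2 and the simplices of K are:

  0-simplices (6): a, b, c, d, e, f
  1-simplices (9): ac, ad, ae, bc, bd, be, ce, df, ef
  2-simplices (2): ace, bce

so the chain groups are C_0 ≅ Z^6, C_1 ≅ Z^9, C_2 ≅ Z^2.

Boundary ∂_1: C_1 → C_0 sends each edge [p,q] (with p < q) to q − p.
As a 6×9 matrix over Z this has rank 5, with invariant factors (1,1,1,1,1).

∂_2: C_2 → C_1 maps a triangle to the signed sum of its edges. For instance
  ∂bce = ce − be + bc,
  ∂ace = ce − ae + ac.
The resulting 9×2 matrix has rank 2, and its Smith normal form has invariant factors (1,1).

Reading off H_k = ker ∂_k / im ∂_{k+1}:

  H_0: rank C_0 − rank ∂_1 = 6 − 5 = 1, and the invariant factors of ∂_1 are all 1, so H_0 ≅ Z.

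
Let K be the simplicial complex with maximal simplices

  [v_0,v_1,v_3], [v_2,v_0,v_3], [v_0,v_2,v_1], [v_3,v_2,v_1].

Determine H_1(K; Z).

Fix the vertex order v_0 < v_1 < v_2 < v_3 and write every simplex with vertices in increasing order. Then dim K = 2 and the simplices of K are:

  0-simplices (4): [v_0], [v_1], [v_2], [v_3]
  1-simplices (6): [v_0,v_1], [v_0,v_2], [v_0,v_3], [v_1,v_2], [v_1,v_3], [v_2,v_3]
  2-simplices (4): [v_0,v_1,v_2], [v_0,v_1,v_3], [v_0,v_2,v_3], [v_1,v_2,v_3]

so the chain groups are C_0 ≅ Z^4, C_1 ≅ Z^6, C_2 ≅ Z^4.

∂_1: C_1 → C_0 is given by ∂[p,q] = [q] − [p]. For instance
  ∂[v_1,v_2] = [v_2] − [v_1].
The resulting 4×6 matrix has rank 3, and its Smith normal form has invariant factors (1,1,1).

Boundary ∂_2: C_2 → C_1 acts by ∂[p,q,r] = [q,r] − [p,r] + [p,q]. For instance
  ∂[v_0,v_1,v_3] = [v_1,v_3] − [v_0,v_3] + [v_0,v_1],
  ∂[v_0,v_2,v_3] = [v_2,v_3] − [v_0,v_3] + [v_0,v_2].
This gives a 6×4 integer matrix of rank 3; reducing to Smith normal form yields diagonal entries (1,1,1).

From H_k ≅ ker(∂_k) / im(∂_{k+1}) we obtain:

  H_1: rank ker ∂_1 − rank ∂_2 = (6 − 3) − 3 = 0, and the invariant factors of ∂_2 are all 1, so H_1 = 0.

H_1 ≅ 0.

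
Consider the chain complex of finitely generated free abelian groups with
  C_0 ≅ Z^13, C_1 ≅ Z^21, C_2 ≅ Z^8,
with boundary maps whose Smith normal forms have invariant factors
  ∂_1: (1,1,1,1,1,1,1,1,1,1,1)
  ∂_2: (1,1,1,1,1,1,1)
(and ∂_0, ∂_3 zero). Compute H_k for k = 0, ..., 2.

H_0 ≅ Z^2,  H_1 ≅ Z^3,  H_2 ≅ Z.

H_0: b_0 = 13 − 0 − 11 = 2; torsion from ∂_1 factors > 1: none. So H_0 ≅ Z^2.
H_1: b_1 = 21 − 11 − 7 = 3; torsion from ∂_2 factors > 1: none. So H_1 ≅ Z^3.
H_2: b_2 = 8 − 7 − 0 = 1; torsion from ∂_3 factors > 1: none. So H_2 ≅ Z.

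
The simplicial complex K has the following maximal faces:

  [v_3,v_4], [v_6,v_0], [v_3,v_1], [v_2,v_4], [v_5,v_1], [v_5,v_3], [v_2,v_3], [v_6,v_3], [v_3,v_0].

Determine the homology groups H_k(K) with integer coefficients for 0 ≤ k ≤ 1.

H_0 ≅ Z,  H_1 ≅ Z^3.

Fix the vertex order v_0 < v_1 < v_2 < v_3 < v_4 < v_5 < v_6 and write every simplex with vertices in increasing order. Then dim K = 1 and the simplices of K are:

  0-simplices (7): [v_0], [v_1], [v_2], [v_3], [v_4], [v_5], [v_6]
  1-simplices (9): [v_0,v_3], [v_0,v_6], [v_1,v_3], [v_1,v_5], [v_2,v_3], [v_2,v_4], [v_3,v_4], [v_3,v_5], [v_3,v_6]

so the chain groups are C_0 ≅ Z^7, C_1 ≅ Z^9.

Boundary ∂_1: C_1 → C_0 maps an edge to its endpoints' difference, ∂[p,q] = q − p. For instance
  ∂[v_0,v_3] = [v_3] − [v_0].
As a 7×9 matrix over Z this has rank 6, with invariant factors (1,1,1,1,1,1).

From H_k ≅ ker(∂_k) / im(∂_{k+1}) we obtain:

  H_0: rank C_0 − rank ∂_1 = 7 − 6 = 1, and the invariant factors of ∂_1 are all 1, so H_0 = Z.
  H_1: rank ker ∂_1 − rank ∂_2 = (9 − 6) − 0 = 3, and there is no ∂_2, so H_1 = Z^3.

(K is a triangulation of a wedge of 3 circles.)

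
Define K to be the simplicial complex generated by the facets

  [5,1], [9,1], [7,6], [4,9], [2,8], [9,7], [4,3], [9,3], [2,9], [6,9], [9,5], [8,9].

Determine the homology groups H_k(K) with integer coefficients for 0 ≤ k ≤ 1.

H_0 ≅ Z,  H_1 ≅ Z^4.

We work with the vertex ordering 1 < 2 < 3 < 4 < 5 < 6 < 7 < 8 < 9. The simplices of K, each written with vertices in increasing order, are:

  0-simplices (9): [1], [2], [3], [4], [5], [6], [7], [8], [9]
  1-simplices (12): [1,5], [1,9], [2,8], [2,9], [3,4], [3,9], [4,9], [5,9], [6,7], [6,9], [7,9], [8,9]

so the chain groups are C_0 ≅ Z^9, C_1 ≅ Z^12.

The boundary map ∂_1: C_1 → C_0 sends each edge [p,q] (with p < q) to q − p. For instance
  ∂[7,9] = [9] − [7].
The 9×12 boundary matrix has rank 8 and Smith normal form diag(1,1,1,1,1,1,1,1).

From H_k ≅ ker(∂_k) / im(∂_{k+1}) we obtain:

  H_0: rank C_0 − rank ∂_1 = 9 − 8 = 1, and the invariant factors of ∂_1 are all 1, so H_0 = Z.
  H_1: rank ker ∂_1 − rank ∂_2 = (12 − 8) − 0 = 4, and there is no ∂_2, so H_1 = Z^4.

As a check, the Euler characteristic is 9 − 12 = -3, which agrees with 1 − 4 = -3.
(K is a triangulation of a wedge of 4 circles.)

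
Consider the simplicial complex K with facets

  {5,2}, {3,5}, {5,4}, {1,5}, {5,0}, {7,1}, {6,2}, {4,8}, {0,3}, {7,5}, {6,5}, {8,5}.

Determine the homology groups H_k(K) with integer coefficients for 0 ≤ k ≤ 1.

We work with the vertex ordering 0 < 1 < 2 < 3 < 4 < 5 < 6 < 7 < 8. The simplices of K, each written with vertices in increasing order, are:

  0-simplices (9): [0], [1], [2], [3], [4], [5], [6], [7], [8]
  1-simplices (12): [0,3], [0,5], [1,5], [1,7], [2,5], [2,6], [3,5], [4,5], [4,8], [5,6], [5,7], [5,8]

Hence C_0 ≅ Z^9, C_1 ≅ Z^12.

∂_1: C_1 → C_0 is given by ∂[p,q] = [q] − [p]. For instance
  ∂[4,5] = [5] − [4].
As a 9×12 matrix over Z this has rank 8, with invariant factors (1,1,1,1,1,1,1,1).

Reading off H_k = ker ∂_k / im ∂_{k+1}:

  H_0: rank C_0 − rank ∂_1 = 9 − 8 = 1, and the invariant factors of ∂_1 are all 1, so H_0 ≅ Z.
  H_1: rank ker ∂_1 − rank ∂_2 = (12 − 8) − 0 = 4, and there is no ∂_2, so H_1 ≅ Z^4.

(K is a triangulation of a wedge of 4 circles.)

H_0 ≅ Z,  H_1 ≅ Z^4.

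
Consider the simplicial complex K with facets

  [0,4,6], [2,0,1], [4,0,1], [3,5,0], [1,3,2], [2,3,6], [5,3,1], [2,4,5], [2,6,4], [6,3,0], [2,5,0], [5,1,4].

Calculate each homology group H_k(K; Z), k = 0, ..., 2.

K has 7 vertices, 18 edges, 12 triangles.
rank ∂_0 = 0, rank ∂_1 = 6 ⇒ b_0 = 7 − 0 − 6 = 1; all invariant factors of ∂_1 are 1 so no torsion. So H_0 ≅ Z.
rank ∂_1 = 6, rank ∂_2 = 12 ⇒ b_1 = 18 − 6 − 12 = 0; ∂_2 has invariant factor(s) [2] giving torsion. So H_1 ≅ Z/2.
rank ∂_2 = 12, rank ∂_3 = 0 ⇒ b_2 = 12 − 12 − 0 = 0. So H_2 ≅ 0.

H_0 = Z,  H_1 = Z/2,  H_2 = 0.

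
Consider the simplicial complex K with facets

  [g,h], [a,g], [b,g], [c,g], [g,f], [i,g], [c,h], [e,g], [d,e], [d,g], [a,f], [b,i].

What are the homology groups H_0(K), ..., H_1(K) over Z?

H_0 = Z,  H_1 = Z^4.

Fix the vertex order a < b < c < d < e < f < g < h < i and write every simplex with vertices in increasing order. Then dim K = 1 and the simplices of K are:

  0-simplices (9): a, b, c, d, e, f, g, h, i
  1-simplices (12): af, ag, bg, bi, cg, ch, de, dg, eg, fg, gh, gi

so the chain groups are C_0 ≅ Z^9, C_1 ≅ Z^12.

Boundary ∂_1: C_1 → C_0 maps an edge to its endpoints' difference, ∂[p,q] = q − p. For instance
  ∂af = f − a.
This gives a 9×12 integer matrix of rank 8; reducing to Smith normal form yields diagonal entries (1,1,1,1,1,1,1,1).

Computing H_k = (kernel of ∂_k) / (image of ∂_{k+1}):

  H_0: rank C_0 − rank ∂_1 = 9 − 8 = 1, and the invariant factors of ∂_1 are all 1, so H_0 ≅ Z.
  H_1: rank ker ∂_1 − rank ∂_2 = (12 − 8) − 0 = 4, and there is no ∂_2, so H_1 ≅ Z^4.

As a check, the Euler characteristic is 9 − 12 = -3, which agrees with 1 − 4 = -3.
(K is a triangulation of a wedge of 4 circles.)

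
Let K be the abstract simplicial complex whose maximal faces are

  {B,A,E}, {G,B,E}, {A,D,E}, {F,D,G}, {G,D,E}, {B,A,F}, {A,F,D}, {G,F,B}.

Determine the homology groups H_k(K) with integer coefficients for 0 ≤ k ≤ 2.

H_0 = Z,  H_1 = 0,  H_2 = Z.

Order the vertices as A < B < D < E < F < G. Listing each simplex with vertices in this order, K has dimension 2 with simplices:

  0-simplices (6): A, B, D, E, F, G
  1-simplices (12): AB, AD, AE, AF, BE, BF, BG, DE, DF, DG, EG, FG
  2-simplices (8): ABE, ABF, ADE, ADF, BEG, BFG, DEG, DFG

so the chain groups are C_0 ≅ Z^6, C_1 ≅ Z^12, C_2 ≅ Z^8.

∂_1: C_1 → C_0 maps an edge to its endpoints' difference, ∂[p,q] = q − p. For instance
  ∂FG = G − F.
The resulting 6×12 matrix has rank 5, and its Smith normal form has invariant factors (1,1,1,1,1).

The boundary map ∂_2: C_2 → C_1 acts by ∂[p,q,r] = [q,r] − [p,r] + [p,q]. For instance
  ∂BFG = FG − BG + BF,
  ∂DFG = FG − DG + DF.
The 12×8 boundary matrix has rank 7 and Smith normal form diag(1,1,1,1,1,1,1).

Computing H_k = (kernel of ∂_k) / (image of ∂_{k+1}):

  H_0: rank C_0 − rank ∂_1 = 6 − 5 = 1, and the invariant factors of ∂_1 are all 1, so H_0 = Z.
  H_1: rank ker ∂_1 − rank ∂_2 = (12 − 5) − 7 = 0, and the invariant factors of ∂_2 are all 1, so H_1 = 0.
  H_2: rank ker ∂_2 − rank ∂_3 = (8 − 7) − 0 = 1, and there is no ∂_3, so H_2 = Z.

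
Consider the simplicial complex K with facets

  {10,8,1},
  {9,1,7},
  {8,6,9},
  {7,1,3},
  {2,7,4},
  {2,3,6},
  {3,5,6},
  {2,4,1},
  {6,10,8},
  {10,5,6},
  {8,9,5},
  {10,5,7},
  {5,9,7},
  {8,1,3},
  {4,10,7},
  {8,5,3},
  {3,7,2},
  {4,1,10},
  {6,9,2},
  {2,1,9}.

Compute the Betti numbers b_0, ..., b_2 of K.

b_0 = 1, b_1 = 1, b_2 = 0.

K has 10 vertices, 30 edges, 20 triangles.
rank ∂_0 = 0, rank ∂_1 = 9 ⇒ b_0 = 10 − 0 − 9 = 1; all invariant factors of ∂_1 are 1 so no torsion. So H_0 = Z.
rank ∂_1 = 9, rank ∂_2 = 20 ⇒ b_1 = 30 − 9 − 20 = 1; ∂_2 has invariant factor(s) [2] giving torsion. So H_1 = Z ⊕ Z/2.
rank ∂_2 = 20, rank ∂_3 = 0 ⇒ b_2 = 20 − 20 − 0 = 0. So H_2 = 0.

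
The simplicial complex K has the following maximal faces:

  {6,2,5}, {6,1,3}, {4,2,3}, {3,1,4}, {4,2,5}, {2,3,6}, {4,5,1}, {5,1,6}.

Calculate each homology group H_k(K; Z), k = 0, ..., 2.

H_0 ≅ Z,  H_1 = 0,  H_2 ≅ Z.

Order the vertices as 1 < 2 < 3 < 4 < 5 < 6. Listing each simplex with vertices in this order, K has dimension 2 with simplices:

  0-simplices (6): [1], [2], [3], [4], [5], [6]
  1-simplices (12): [1,3], [1,4], [1,5], [1,6], [2,3], [2,4], [2,5], [2,6], [3,4], [3,6], [4,5], [5,6]
  2-simplices (8): [1,3,4], [1,3,6], [1,4,5], [1,5,6], [2,3,4], [2,3,6], [2,4,5], [2,5,6]

giving chain groups C_0 ≅ Z^6, C_1 ≅ Z^12, C_2 ≅ Z^8.

∂_1: C_1 → C_0 maps an edge to its endpoints' difference, ∂[p,q] = q − p. For instance
  ∂[2,6] = [6] − [2].
The resulting 6×12 matrix has rank 5, and its Smith normal form has invariant factors (1,1,1,1,1).

The boundary map ∂_2: C_2 → C_1 maps a triangle to the signed sum of its edges. For instance
  ∂[1,4,5] = [4,5] − [1,5] + [1,4],
  ∂[1,3,4] = [3,4] − [1,4] + [1,3].
This gives a 12×8 integer matrix of rank 7; reducing to Smith normal form yields diagonal entries (1,1,1,1,1,1,1).

Reading off H_k = ker ∂_k / im ∂_{k+1}:

  H_0: rank C_0 − rank ∂_1 = 6 − 5 = 1, and the invariant factors of ∂_1 are all 1, so H_0 ≅ Z.
  H_1: rank ker ∂_1 − rank ∂_2 = (12 − 5) − 7 = 0, and the invariant factors of ∂_2 are all 1, so H_1 ≅ 0.
  H_2: rank ker ∂_2 − rank ∂_3 = (8 − 7) − 0 = 1, and there is no ∂_3, so H_2 ≅ Z.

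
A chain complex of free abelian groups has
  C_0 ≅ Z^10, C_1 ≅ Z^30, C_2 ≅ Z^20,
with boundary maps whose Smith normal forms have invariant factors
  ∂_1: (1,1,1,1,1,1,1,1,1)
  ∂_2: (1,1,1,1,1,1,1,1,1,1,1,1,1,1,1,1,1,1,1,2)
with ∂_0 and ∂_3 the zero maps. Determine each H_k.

H_0 = Z,  H_1 = Z × Z/2,  H_2 = 0.

H_0: b_0 = 10 − 0 − 9 = 1; torsion from ∂_1 factors > 1: none. So H_0 = Z.
H_1: b_1 = 30 − 9 − 20 = 1; torsion from ∂_2 factors > 1: [2]. So H_1 = Z × Z/2.
H_2: b_2 = 20 − 20 − 0 = 0; torsion from ∂_3 factors > 1: none. So H_2 = 0.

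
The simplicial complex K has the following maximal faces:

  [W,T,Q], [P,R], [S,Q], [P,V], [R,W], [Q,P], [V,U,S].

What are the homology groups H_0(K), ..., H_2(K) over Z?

Order the vertices as P < Q < R < S < T < U < V < W. Listing each simplex with vertices in this order, K has dimension 2 with simplices:

  0-simplices (8): P, Q, R, S, T, U, V, W
  1-simplices (11): PQ, PR, PV, QS, QT, QW, RW, SU, SV, TW, UV
  2-simplices (2): QTW, SUV

Hence C_0 ≅ Z^8, C_1 ≅ Z^11, C_2 ≅ Z^2.

∂_1: C_1 → C_0 is given by ∂[p,q] = [q] − [p]. For instance
  ∂RW = W − R.
As a 8×11 matrix over Z this has rank 7, with invariant factors (1,1,1,1,1,1,1).

The boundary map ∂_2: C_2 → C_1 acts by ∂[p,q,r] = [q,r] − [p,r] + [p,q]. For instance
  ∂SUV = UV − SV + SU,
  ∂QTW = TW − QW + QT.
This gives a 11×2 integer matrix of rank 2; reducing to Smith normal form yields diagonal entries (1,1).

From H_k ≅ ker(∂_k) / im(∂_{k+1}) we obtain:

  H_0: rank C_0 − rank ∂_1 = 8 − 7 = 1, and the invariant factors of ∂_1 are all 1, so H_0 ≅ Z.
  H_1: rank ker ∂_1 − rank ∂_2 = (11 − 7) − 2 = 2, and the invariant factors of ∂_2 are all 1, so H_1 ≅ Z^2.
  H_2: rank ker ∂_2 − rank ∂_3 = (2 − 2) − 0 = 0, and there is no ∂_3, so H_2 ≅ 0.

H_0 = Z,  H_1 = Z^2,  H_2 = 0.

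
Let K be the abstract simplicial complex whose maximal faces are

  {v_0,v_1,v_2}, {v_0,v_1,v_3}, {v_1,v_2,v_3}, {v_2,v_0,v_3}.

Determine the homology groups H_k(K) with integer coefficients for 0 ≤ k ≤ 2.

H_0 = Z,  H_1 = 0,  H_2 = Z.

We work with the vertex ordering v_0 < v_1 < v_2 < v_3. The simplices of K, each written with vertices in increasing order, are:

  0-simplices (4): [v_0], [v_1], [v_2], [v_3]
  1-simplices (6): [v_0,v_1], [v_0,v_2], [v_0,v_3], [v_1,v_2], [v_1,v_3], [v_2,v_3]
  2-simplices (4): [v_0,v_1,v_2], [v_0,v_1,v_3], [v_0,v_2,v_3], [v_1,v_2,v_3]

giving chain groups C_0 ≅ Z^4, C_1 ≅ Z^6, C_2 ≅ Z^4.

The boundary map ∂_1: C_1 → C_0 sends each edge [p,q] (with p < q) to q − p. For instance
  ∂[v_1,v_3] = [v_3] − [v_1].
This gives a 4×6 integer matrix of rank 3; reducing to Smith normal form yields diagonal entries (1,1,1).

Boundary ∂_2: C_2 → C_1 maps a triangle to the signed sum of its edges. For instance
  ∂[v_0,v_1,v_2] = [v_1,v_2] − [v_0,v_2] + [v_0,v_1],
  ∂[v_0,v_1,v_3] = [v_1,v_3] − [v_0,v_3] + [v_0,v_1].
The resulting 6×4 matrix has rank 3, and its Smith normal form has invariant factors (1,1,1).

Reading off H_k = ker ∂_k / im ∂_{k+1}:

  H_0: rank C_0 − rank ∂_1 = 4 − 3 = 1, and the invariant factors of ∂_1 are all 1, so H_0 = Z.
  H_1: rank ker ∂_1 − rank ∂_2 = (6 − 3) − 3 = 0, and the invariant factors of ∂_2 are all 1, so H_1 = 0.
  H_2: rank ker ∂_2 − rank ∂_3 = (4 − 3) − 0 = 1, and there is no ∂_3, so H_2 = Z.

(K is a triangulation of the 2-sphere S^2.)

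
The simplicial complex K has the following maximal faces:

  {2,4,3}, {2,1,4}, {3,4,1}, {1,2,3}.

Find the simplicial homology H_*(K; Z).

We work with the vertex ordering 1 < 2 < 3 < 4. The simplices of K, each written with vertices in increasing order, are:

  0-simplices (4): [1], [2], [3], [4]
  1-simplices (6): [1,2], [1,3], [1,4], [2,3], [2,4], [3,4]
  2-simplices (4): [1,2,3], [1,2,4], [1,3,4], [2,3,4]

giving chain groups C_0 ≅ Z^4, C_1 ≅ Z^6, C_2 ≅ Z^4.

∂_1: C_1 → C_0 sends each edge [p,q] (with p < q) to q − p. For instance
  ∂[2,3] = [3] − [2].
As a 4×6 matrix over Z this has rank 3, with invariant factors (1,1,1).

Boundary ∂_2: C_2 → C_1 acts by ∂[p,q,r] = [q,r] − [p,r] + [p,q]. For instance
  ∂[2,3,4] = [3,4] − [2,4] + [2,3],
  ∂[1,3,4] = [3,4] − [1,4] + [1,3].
This gives a 6×4 integer matrix of rank 3; reducing to Smith normal form yields diagonal entries (1,1,1).

Now H_k = ker ∂_k / im ∂_{k+1}, so:

  H_0: rank C_0 − rank ∂_1 = 4 − 3 = 1, and the invariant factors of ∂_1 are all 1, so H_0 = Z.
  H_1: rank ker ∂_1 − rank ∂_2 = (6 − 3) − 3 = 0, and the invariant factors of ∂_2 are all 1, so H_1 = 0.
  H_2: rank ker ∂_2 − rank ∂_3 = (4 − 3) − 0 = 1, and there is no ∂_3, so H_2 = Z.

H_0 = Z,  H_1 = 0,  H_2 = Z.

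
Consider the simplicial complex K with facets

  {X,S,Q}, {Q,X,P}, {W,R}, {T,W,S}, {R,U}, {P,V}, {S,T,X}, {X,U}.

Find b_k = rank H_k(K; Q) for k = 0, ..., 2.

b_0 = 1, b_1 = 1, b_2 = 0.

Order the vertices as P < Q < R < S < T < U < V < W < X. Listing each simplex with vertices in this order, K has dimension 2 with simplices:

  0-simplices (9): P, Q, R, S, T, U, V, W, X
  1-simplices (13): PQ, PV, PX, QS, QX, RU, RW, ST, SW, SX, TW, TX, UX
  2-simplices (4): PQX, QSX, STW, STX

giving chain groups C_0 ≅ Z^9, C_1 ≅ Z^13, C_2 ≅ Z^4.

∂_1: C_1 → C_0 sends each edge [p,q] (with p < q) to q − p.
As a 9×13 matrix over Z this has rank 8, with invariant factors (1,1,1,1,1,1,1,1).

Boundary ∂_2: C_2 → C_1 sends each 2-simplex [p,q,r] to [q,r] − [p,r] + [p,q]. For instance
  ∂STX = TX − SX + ST,
  ∂PQX = QX − PX + PQ.
This gives a 13×4 integer matrix of rank 4; reducing to Smith normal form yields diagonal entries (1,1,1,1).

Now H_k = ker ∂_k / im ∂_{k+1}, so:

  H_0: rank C_0 − rank ∂_1 = 9 − 8 = 1, and the invariant factors of ∂_1 are all 1, so H_0 ≅ Z.
  H_1: rank ker ∂_1 − rank ∂_2 = (13 − 8) − 4 = 1, and the invariant factors of ∂_2 are all 1, so H_1 ≅ Z.
  H_2: rank ker ∂_2 − rank ∂_3 = (4 − 4) − 0 = 0, and there is no ∂_3, so H_2 ≅ 0.

Hence the Betti numbers are b_0 = 1, b_1 = 1, b_2 = 0.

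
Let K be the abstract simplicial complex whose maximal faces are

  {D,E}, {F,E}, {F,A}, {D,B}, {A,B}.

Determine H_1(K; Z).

Take the total order A < B < D < E < F on the vertex set. Then K (dimension 1) consists of the simplices:

  0-simplices (5): A, B, D, E, F
  1-simplices (5): AB, AF, BD, DE, EF

Hence C_0 ≅ Z^5, C_1 ≅ Z^5.

∂_1: C_1 → C_0 maps an edge to its endpoints' difference, ∂[p,q] = q − p.
As a 5×5 matrix over Z this has rank 4, with invariant factors (1,1,1,1).

Reading off H_k = ker ∂_k / im ∂_{k+1}:

  H_1: rank ker ∂_1 − rank ∂_2 = (5 − 4) − 0 = 1, and there is no ∂_2, so H_1 = Z.

(K is a triangulation of the circle S^1.)

H_1 = Z.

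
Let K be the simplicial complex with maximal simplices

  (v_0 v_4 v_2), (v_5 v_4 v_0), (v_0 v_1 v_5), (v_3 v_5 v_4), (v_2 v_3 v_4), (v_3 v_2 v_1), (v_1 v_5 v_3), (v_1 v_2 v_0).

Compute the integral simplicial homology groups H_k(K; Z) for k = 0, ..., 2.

K has 6 vertices, 12 edges, 8 triangles.
rank ∂_0 = 0, rank ∂_1 = 5 ⇒ b_0 = 6 − 0 − 5 = 1; all invariant factors of ∂_1 are 1 so no torsion. So H_0 ≅ Z.
rank ∂_1 = 5, rank ∂_2 = 7 ⇒ b_1 = 12 − 5 − 7 = 0; all invariant factors of ∂_2 are 1 so no torsion. So H_1 ≅ 0.
rank ∂_2 = 7, rank ∂_3 = 0 ⇒ b_2 = 8 − 7 − 0 = 1. So H_2 ≅ Z.

H_0 ≅ Z,  H_1 = 0,  H_2 ≅ Z.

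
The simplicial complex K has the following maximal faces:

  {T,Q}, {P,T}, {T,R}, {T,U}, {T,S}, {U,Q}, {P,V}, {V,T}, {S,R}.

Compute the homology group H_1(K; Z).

Fix the vertex order P < Q < R < S < T < U < V and write every simplex with vertices in increasing order. Then dim K = 1 and the simplices of K are:

  0-simplices (7): P, Q, R, S, T, U, V
  1-simplices (9): PT, PV, QT, QU, RS, RT, ST, TU, TV

Hence C_0 ≅ Z^7, C_1 ≅ Z^9.

The boundary map ∂_1: C_1 → C_0 maps an edge to its endpoints' difference, ∂[p,q] = q − p.
As a 7×9 matrix over Z this has rank 6, with invariant factors (1,1,1,1,1,1).

Reading off H_k = ker ∂_k / im ∂_{k+1}:

  H_1: rank ker ∂_1 − rank ∂_2 = (9 − 6) − 0 = 3, and there is no ∂_2, so H_1 ≅ Z^3.

H_1 = Z^3.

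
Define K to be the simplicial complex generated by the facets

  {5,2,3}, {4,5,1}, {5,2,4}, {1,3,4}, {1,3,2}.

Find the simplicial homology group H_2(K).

Fix the vertex order 1 < 2 < 3 < 4 < 5 and write every simplex with vertices in increasing order. Then dim K = 2 and the simplices of K are:

  0-simplices (5): [1], [2], [3], [4], [5]
  1-simplices (10): [1,2], [1,3], [1,4], [1,5], [2,3], [2,4], [2,5], [3,4], [3,5], [4,5]
  2-simplices (5): [1,2,3], [1,3,4], [1,4,5], [2,3,5], [2,4,5]

Hence C_0 ≅ Z^5, C_1 ≅ Z^10, C_2 ≅ Z^5.

∂_1: C_1 → C_0 is given by ∂[p,q] = [q] − [p].
This gives a 5×10 integer matrix of rank 4; reducing to Smith normal form yields diagonal entries (1,1,1,1).

Boundary ∂_2: C_2 → C_1 sends each 2-simplex [p,q,r] to [q,r] − [p,r] + [p,q]. For instance
  ∂[1,2,3] = [2,3] − [1,3] + [1,2],
  ∂[2,3,5] = [3,5] − [2,5] + [2,3].
This gives a 10×5 integer matrix of rank 5; reducing to Smith normal form yields diagonal entries (1,1,1,1,1).

Now H_k = ker ∂_k / im ∂_{k+1}, so:

  H_2: rank ker ∂_2 − rank ∂_3 = (5 − 5) − 0 = 0, and there is no ∂_3, so H_2 ≅ 0.

(K is a triangulation of the Möbius band.)

H_2 ≅ 0.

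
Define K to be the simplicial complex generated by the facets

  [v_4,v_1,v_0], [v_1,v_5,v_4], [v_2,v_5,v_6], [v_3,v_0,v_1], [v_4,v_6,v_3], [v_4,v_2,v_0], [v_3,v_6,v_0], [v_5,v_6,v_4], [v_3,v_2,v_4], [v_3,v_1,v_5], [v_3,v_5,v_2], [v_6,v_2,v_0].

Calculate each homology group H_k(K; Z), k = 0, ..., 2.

Take the total order v_0 < v_1 < v_2 < v_3 < v_4 < v_5 < v_6 on the vertex set. Then K (dimension 2) consists of the simplices:

  0-simplices (7): [v_0], [v_1], [v_2], [v_3], [v_4], [v_5], [v_6]
  1-simplices (18): (18 of them)
  2-simplices (12): (12 of them)

Hence C_0 ≅ Z^7, C_1 ≅ Z^18, C_2 ≅ Z^12.

∂_1: C_1 → C_0 sends each edge [p,q] (with p < q) to q − p. For instance
  ∂[v_1,v_3] = [v_3] − [v_1].
The 7×18 boundary matrix has rank 6 and Smith normal form diag(1,1,1,1,1,1).

∂_2: C_2 → C_1 maps a triangle to the signed sum of its edges. For instance
  ∂[v_0,v_1,v_3] = [v_1,v_3] − [v_0,v_3] + [v_0,v_1],
  ∂[v_0,v_2,v_4] = [v_2,v_4] − [v_0,v_4] + [v_0,v_2].
As a 18×12 matrix over Z this has rank 12, with invariant factors (1,1,1,1,1,1,1,1,1,1,1,2).

Reading off H_k = ker ∂_k / im ∂_{k+1}:

  H_0: rank C_0 − rank ∂_1 = 7 − 6 = 1, and the invariant factors of ∂_1 are all 1, so H_0 = Z.
  H_1: rank ker ∂_1 − rank ∂_2 = (18 − 6) − 12 = 0, and ∂_2 has invariant factor 2 > 1, so H_1 = Z/2.
  H_2: rank ker ∂_2 − rank ∂_3 = (12 − 12) − 0 = 0, and there is no ∂_3, so H_2 = 0.

H_0 = Z,  H_1 = Z/2,  H_2 = 0.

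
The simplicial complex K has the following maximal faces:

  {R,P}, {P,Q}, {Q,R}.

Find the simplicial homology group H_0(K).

Take the total order P < Q < R on the vertex set. Then K (dimension 1) consists of the simplices:

  0-simplices (3): P, Q, R
  1-simplices (3): PQ, PR, QR

Hence C_0 ≅ Z^3, C_1 ≅ Z^3.

∂_1: C_1 → C_0 maps an edge to its endpoints' difference, ∂[p,q] = q − p.
The 3×3 boundary matrix has rank 2 and Smith normal form diag(1,1).

Now H_k = ker ∂_k / im ∂_{k+1}, so:

  H_0: rank C_0 − rank ∂_1 = 3 − 2 = 1, and the invariant factors of ∂_1 are all 1, so H_0 ≅ Z.

H_0 = Z.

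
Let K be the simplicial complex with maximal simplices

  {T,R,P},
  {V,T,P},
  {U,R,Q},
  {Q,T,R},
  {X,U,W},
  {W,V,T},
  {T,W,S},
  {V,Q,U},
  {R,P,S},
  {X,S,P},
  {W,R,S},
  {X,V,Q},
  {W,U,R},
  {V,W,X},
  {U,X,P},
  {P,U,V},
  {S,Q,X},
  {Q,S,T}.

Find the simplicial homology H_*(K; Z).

Take the total order P < Q < R < S < T < U < V < W < X on the vertex set. Then K (dimension 2) consists of the simplices:

  0-simplices (9): P, Q, R, S, T, U, V, W, X
  1-simplices (27): PR, PS, PT, PU, PV, PX, QR, QS, QT, QU, QV, QX, RS, RT, RU, RW, ST, SW, SX, TV, TW, UV, UW, UX, VW, VX, WX
  2-simplices (18): PRS, PRT, PSX, PTV, PUV, PUX, QRT, QRU, QST, QSX, QUV, QVX, RSW, RUW, STW, TVW, UWX, VWX

Hence C_0 ≅ Z^9, C_1 ≅ Z^27, C_2 ≅ Z^18.

The boundary map ∂_1: C_1 → C_0 sends each edge [p,q] (with p < q) to q − p. For instance
  ∂QV = V − Q.
As a 9×27 matrix over Z this has rank 8, with invariant factors (1,1,1,1,1,1,1,1).

∂_2: C_2 → C_1 maps a triangle to the signed sum of its edges. For instance
  ∂STW = TW − SW + ST,
  ∂PRT = RT − PT + PR.
The 27×18 boundary matrix has rank 18 and Smith normal form diag(1,1,1,1,1,1,1,1,1,1,1,1,1,1,1,1,1,2).

Now H_k = ker ∂_k / im ∂_{k+1}, so:

  H_0: rank C_0 − rank ∂_1 = 9 − 8 = 1, and the invariant factors of ∂_1 are all 1, so H_0 ≅ Z.
  H_1: rank ker ∂_1 − rank ∂_2 = (27 − 8) − 18 = 1, and ∂_2 has invariant factor 2 > 1, so H_1 ≅ Z ⊕ Z/2.
  H_2: rank ker ∂_2 − rank ∂_3 = (18 − 18) − 0 = 0, and there is no ∂_3, so H_2 ≅ 0.

As a check, the Euler characteristic is 9 − 27 + 18 = 0, which agrees with 1 − 1 + 0 = 0.

H_0 = Z,  H_1 = Z ⊕ Z/2,  H_2 = 0.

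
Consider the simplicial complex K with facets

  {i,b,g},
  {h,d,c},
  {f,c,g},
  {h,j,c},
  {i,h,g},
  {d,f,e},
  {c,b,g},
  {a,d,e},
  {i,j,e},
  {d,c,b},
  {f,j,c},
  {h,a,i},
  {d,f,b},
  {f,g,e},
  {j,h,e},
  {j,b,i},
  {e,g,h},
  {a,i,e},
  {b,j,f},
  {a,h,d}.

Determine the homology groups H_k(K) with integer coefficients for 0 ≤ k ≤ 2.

H_0 ≅ Z,  H_1 ≅ Z ⊕ Z/2Z,  H_2 = 0.

Take the total order a < b < c < d < e < f < g < h < i < j on the vertex set. Then K (dimension 2) consists of the simplices:

  0-simplices (10): a, b, c, d, e, f, g, h, i, j
  1-simplices (30): ad, ae, ah, ai, bc, bd, bf, bg, bi, bj, cd, cf, cg, ch, cj, de, df, dh, ef, eg, eh, ei, ej, fg, fj, gh, gi, hi, hj, ij
  2-simplices (20): ade, adh, aei, ahi, bcd, bcg, bdf, bfj, bgi, bij, cdh, cfg, cfj, chj, def, efg, egh, ehj, eij, ghi

giving chain groups C_0 ≅ Z^10, C_1 ≅ Z^30, C_2 ≅ Z^20.

∂_1: C_1 → C_0 sends each edge [p,q] (with p < q) to q − p. For instance
  ∂hj = j − h.
This gives a 10×30 integer matrix of rank 9; reducing to Smith normal form yields diagonal entries (1,1,1,1,1,1,1,1,1).

The boundary map ∂_2: C_2 → C_1 maps a triangle to the signed sum of its edges. For instance
  ∂egh = gh − eh + eg,
  ∂bcg = cg − bg + bc.
The 30×20 boundary matrix has rank 20 and Smith normal form diag(1,1,1,1,1,1,1,1,1,1,1,1,1,1,1,1,1,1,1,2).

Reading off H_k = ker ∂_k / im ∂_{k+1}:

  H_0: rank C_0 − rank ∂_1 = 10 − 9 = 1, and the invariant factors of ∂_1 are all 1, so H_0 = Z.
  H_1: rank ker ∂_1 − rank ∂_2 = (30 − 9) − 20 = 1, and ∂_2 has invariant factor 2 > 1, so H_1 = Z ⊕ Z/2Z.
  H_2: rank ker ∂_2 − rank ∂_3 = (20 − 20) − 0 = 0, and there is no ∂_3, so H_2 = 0.

(K is a triangulation of the Klein bottle.)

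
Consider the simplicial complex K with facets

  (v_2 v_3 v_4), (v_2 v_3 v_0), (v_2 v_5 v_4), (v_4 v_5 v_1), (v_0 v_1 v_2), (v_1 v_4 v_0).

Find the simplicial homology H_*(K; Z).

H_0 ≅ Z,  H_1 ≅ Z,  H_2 = 0.

Take the total order v_0 < v_1 < v_2 < v_3 < v_4 < v_5 on the vertex set. Then K (dimension 2) consists of the simplices:

  0-simplices (6): [v_0], [v_1], [v_2], [v_3], [v_4], [v_5]
  1-simplices (12): [v_0,v_1], [v_0,v_2], [v_0,v_3], [v_0,v_4], [v_1,v_2], [v_1,v_4], [v_1,v_5], [v_2,v_3], [v_2,v_4], [v_2,v_5], [v_3,v_4], [v_4,v_5]
  2-simplices (6): [v_0,v_1,v_2], [v_0,v_1,v_4], [v_0,v_2,v_3], [v_1,v_4,v_5], [v_2,v_3,v_4], [v_2,v_4,v_5]

so the chain groups are C_0 ≅ Z^6, C_1 ≅ Z^12, C_2 ≅ Z^6.

Boundary ∂_1: C_1 → C_0 sends each edge [p,q] (with p < q) to q − p. For instance
  ∂[v_2,v_5] = [v_5] − [v_2].
As a 6×12 matrix over Z this has rank 5, with invariant factors (1,1,1,1,1).

Boundary ∂_2: C_2 → C_1 maps a triangle to the signed sum of its edges. For instance
  ∂[v_0,v_1,v_2] = [v_1,v_2] − [v_0,v_2] + [v_0,v_1],
  ∂[v_2,v_3,v_4] = [v_3,v_4] − [v_2,v_4] + [v_2,v_3].
The resulting 12×6 matrix has rank 6, and its Smith normal form has invariant factors (1,1,1,1,1,1).

From H_k ≅ ker(∂_k) / im(∂_{k+1}) we obtain:

  H_0: rank C_0 − rank ∂_1 = 6 − 5 = 1, and the invariant factors of ∂_1 are all 1, so H_0 = Z.
  H_1: rank ker ∂_1 − rank ∂_2 = (12 − 5) − 6 = 1, and the invariant factors of ∂_2 are all 1, so H_1 = Z.
  H_2: rank ker ∂_2 − rank ∂_3 = (6 − 6) − 0 = 0, and there is no ∂_3, so H_2 = 0.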